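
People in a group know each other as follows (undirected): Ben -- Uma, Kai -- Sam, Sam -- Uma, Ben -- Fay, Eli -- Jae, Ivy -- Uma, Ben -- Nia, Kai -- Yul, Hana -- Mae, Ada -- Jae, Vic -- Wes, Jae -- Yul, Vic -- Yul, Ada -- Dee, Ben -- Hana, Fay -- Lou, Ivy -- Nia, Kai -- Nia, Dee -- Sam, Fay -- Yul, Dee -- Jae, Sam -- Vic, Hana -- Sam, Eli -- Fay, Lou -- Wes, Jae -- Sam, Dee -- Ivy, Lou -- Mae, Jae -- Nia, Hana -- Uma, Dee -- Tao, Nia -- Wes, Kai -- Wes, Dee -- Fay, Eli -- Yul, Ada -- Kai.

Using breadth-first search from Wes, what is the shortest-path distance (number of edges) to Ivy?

Level 0: Wes
Level 1: Kai, Lou, Nia, Vic
Level 2: Ada, Ben, Fay, Ivy, Jae, Mae, Sam, Yul
Level 3: Dee, Eli, Hana, Uma
Level 4: Tao
Ivy first appears at level 2.

2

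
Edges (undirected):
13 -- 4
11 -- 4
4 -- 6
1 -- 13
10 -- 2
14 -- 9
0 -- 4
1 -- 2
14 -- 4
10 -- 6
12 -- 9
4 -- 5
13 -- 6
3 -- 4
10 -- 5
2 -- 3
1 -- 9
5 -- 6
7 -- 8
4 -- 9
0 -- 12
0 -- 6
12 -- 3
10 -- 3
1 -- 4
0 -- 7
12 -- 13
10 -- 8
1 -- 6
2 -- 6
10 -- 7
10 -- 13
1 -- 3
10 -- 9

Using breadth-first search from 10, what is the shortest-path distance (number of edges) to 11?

Level 0: 10
Level 1: 2, 3, 5, 6, 7, 8, 9, 13
Level 2: 0, 1, 4, 12, 14
Level 3: 11
11 first appears at level 3.

3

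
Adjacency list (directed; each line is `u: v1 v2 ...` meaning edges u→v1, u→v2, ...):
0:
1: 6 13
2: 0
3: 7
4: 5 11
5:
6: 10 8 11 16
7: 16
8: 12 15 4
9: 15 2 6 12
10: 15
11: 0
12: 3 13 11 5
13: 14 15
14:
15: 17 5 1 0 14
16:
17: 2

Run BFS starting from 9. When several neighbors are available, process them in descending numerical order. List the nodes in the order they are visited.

9 -> 15 -> 12 -> 6 -> 2 -> 17 -> 14 -> 5 -> 1 -> 0 -> 13 -> 11 -> 3 -> 16 -> 10 -> 8 -> 7 -> 4

Visit 9; enqueue 15, 12, 6, 2 → queue [15, 12, 6, 2]
Visit 15; enqueue 17, 14, 5, 1, 0 → queue [12, 6, 2, 17, 14, 5, 1, 0]
Visit 12; enqueue 13, 11, 3 → queue [6, 2, 17, 14, 5, 1, 0, 13, 11, 3]
Visit 6; enqueue 16, 10, 8 → queue [2, 17, 14, 5, 1, 0, 13, 11, 3, 16, 10, 8]
Visit 2 → queue [17, 14, 5, 1, 0, 13, 11, 3, 16, 10, 8]
Visit 17 → queue [14, 5, 1, 0, 13, 11, 3, 16, 10, 8]
Visit 14 → queue [5, 1, 0, 13, 11, 3, 16, 10, 8]
Visit 5 → queue [1, 0, 13, 11, 3, 16, 10, 8]
Visit 1 → queue [0, 13, 11, 3, 16, 10, 8]
Visit 0 → queue [13, 11, 3, 16, 10, 8]
Visit 13 → queue [11, 3, 16, 10, 8]
Visit 11 → queue [3, 16, 10, 8]
Visit 3; enqueue 7 → queue [16, 10, 8, 7]
Visit 16 → queue [10, 8, 7]
Visit 10 → queue [8, 7]
Visit 8; enqueue 4 → queue [7, 4]
Visit 7 → queue [4]
Visit 4 → queue []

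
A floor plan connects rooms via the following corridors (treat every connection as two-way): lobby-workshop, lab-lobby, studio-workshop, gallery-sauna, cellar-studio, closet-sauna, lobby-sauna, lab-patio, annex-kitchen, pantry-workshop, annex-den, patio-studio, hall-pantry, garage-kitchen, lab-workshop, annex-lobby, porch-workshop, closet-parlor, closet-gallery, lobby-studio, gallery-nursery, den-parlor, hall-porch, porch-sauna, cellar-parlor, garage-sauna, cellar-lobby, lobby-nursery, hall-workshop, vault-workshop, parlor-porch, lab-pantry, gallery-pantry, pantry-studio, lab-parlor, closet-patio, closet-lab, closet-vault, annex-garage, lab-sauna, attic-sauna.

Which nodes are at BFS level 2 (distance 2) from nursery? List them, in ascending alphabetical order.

annex, cellar, closet, lab, pantry, sauna, studio, workshop

Level 0: nursery
Level 1: gallery, lobby
Level 2: annex, cellar, closet, lab, pantry, sauna, studio, workshop
Level 3: attic, den, garage, hall, kitchen, parlor, patio, porch, vault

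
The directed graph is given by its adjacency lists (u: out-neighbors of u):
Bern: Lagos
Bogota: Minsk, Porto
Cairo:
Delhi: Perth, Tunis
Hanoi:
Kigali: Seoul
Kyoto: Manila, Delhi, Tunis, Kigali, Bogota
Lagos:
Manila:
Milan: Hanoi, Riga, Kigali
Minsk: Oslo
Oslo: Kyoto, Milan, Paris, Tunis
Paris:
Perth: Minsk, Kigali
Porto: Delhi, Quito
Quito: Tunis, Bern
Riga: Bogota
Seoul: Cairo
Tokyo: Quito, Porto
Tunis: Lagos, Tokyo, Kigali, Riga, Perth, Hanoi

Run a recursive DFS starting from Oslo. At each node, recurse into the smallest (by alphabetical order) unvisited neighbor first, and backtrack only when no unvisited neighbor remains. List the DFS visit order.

Oslo, Kyoto, Bogota, Minsk, Porto, Delhi, Perth, Kigali, Seoul, Cairo, Tunis, Hanoi, Lagos, Riga, Tokyo, Quito, Bern, Manila, Milan, Paris

Visit Oslo
Oslo → Kyoto
Kyoto → Bogota
Bogota → Minsk
Bogota → Porto
Porto → Delhi
Delhi → Perth
Perth → Kigali
Kigali → Seoul
Seoul → Cairo
Delhi → Tunis
Tunis → Hanoi
Tunis → Lagos
Tunis → Riga
Tunis → Tokyo
Tokyo → Quito
Quito → Bern
Kyoto → Manila
Oslo → Milan
Oslo → Paris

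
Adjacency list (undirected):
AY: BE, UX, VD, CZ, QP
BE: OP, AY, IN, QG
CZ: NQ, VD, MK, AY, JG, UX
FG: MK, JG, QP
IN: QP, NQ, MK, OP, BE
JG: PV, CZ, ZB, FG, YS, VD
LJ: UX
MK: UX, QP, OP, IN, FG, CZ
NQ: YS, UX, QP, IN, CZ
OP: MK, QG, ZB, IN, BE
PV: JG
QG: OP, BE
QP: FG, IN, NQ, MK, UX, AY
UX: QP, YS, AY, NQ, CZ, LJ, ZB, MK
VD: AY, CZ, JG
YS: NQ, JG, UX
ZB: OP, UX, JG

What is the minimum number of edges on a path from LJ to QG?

4

Level 0: LJ
Level 1: UX
Level 2: AY, CZ, MK, NQ, QP, YS, ZB
Level 3: BE, FG, IN, JG, OP, VD
Level 4: PV, QG
QG first appears at level 4.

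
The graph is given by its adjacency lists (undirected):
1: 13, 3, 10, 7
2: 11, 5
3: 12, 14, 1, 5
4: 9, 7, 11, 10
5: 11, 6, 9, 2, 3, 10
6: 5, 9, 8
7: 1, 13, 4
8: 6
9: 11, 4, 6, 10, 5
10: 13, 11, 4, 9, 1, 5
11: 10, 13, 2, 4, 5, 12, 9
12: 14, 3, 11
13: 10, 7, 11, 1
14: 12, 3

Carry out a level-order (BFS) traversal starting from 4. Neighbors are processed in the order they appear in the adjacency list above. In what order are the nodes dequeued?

Visit 4; enqueue 9, 7, 11, 10 → queue [9, 7, 11, 10]
Visit 9; enqueue 6, 5 → queue [7, 11, 10, 6, 5]
Visit 7; enqueue 1, 13 → queue [11, 10, 6, 5, 1, 13]
Visit 11; enqueue 2, 12 → queue [10, 6, 5, 1, 13, 2, 12]
Visit 10 → queue [6, 5, 1, 13, 2, 12]
Visit 6; enqueue 8 → queue [5, 1, 13, 2, 12, 8]
Visit 5; enqueue 3 → queue [1, 13, 2, 12, 8, 3]
Visit 1 → queue [13, 2, 12, 8, 3]
Visit 13 → queue [2, 12, 8, 3]
Visit 2 → queue [12, 8, 3]
Visit 12; enqueue 14 → queue [8, 3, 14]
Visit 8 → queue [3, 14]
Visit 3 → queue [14]
Visit 14 → queue []

4 -> 9 -> 7 -> 11 -> 10 -> 6 -> 5 -> 1 -> 13 -> 2 -> 12 -> 8 -> 3 -> 14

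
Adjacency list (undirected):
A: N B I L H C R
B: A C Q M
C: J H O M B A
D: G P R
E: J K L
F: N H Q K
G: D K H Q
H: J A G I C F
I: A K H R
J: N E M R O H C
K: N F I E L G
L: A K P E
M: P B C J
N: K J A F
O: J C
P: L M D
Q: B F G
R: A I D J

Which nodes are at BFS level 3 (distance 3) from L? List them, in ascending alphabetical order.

O, Q

Level 0: L
Level 1: A, E, K, P
Level 2: B, C, D, F, G, H, I, J, M, N, R
Level 3: O, Q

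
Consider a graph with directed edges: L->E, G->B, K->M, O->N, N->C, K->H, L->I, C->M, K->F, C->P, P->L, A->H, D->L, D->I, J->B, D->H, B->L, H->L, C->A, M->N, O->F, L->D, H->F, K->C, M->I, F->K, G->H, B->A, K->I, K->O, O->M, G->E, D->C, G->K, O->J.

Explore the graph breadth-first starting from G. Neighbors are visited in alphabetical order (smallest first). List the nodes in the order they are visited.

G, B, E, H, K, A, L, F, C, I, M, O, D, P, N, J

Visit G; enqueue B, E, H, K → queue [B, E, H, K]
Visit B; enqueue A, L → queue [E, H, K, A, L]
Visit E → queue [H, K, A, L]
Visit H; enqueue F → queue [K, A, L, F]
Visit K; enqueue C, I, M, O → queue [A, L, F, C, I, M, O]
Visit A → queue [L, F, C, I, M, O]
Visit L; enqueue D → queue [F, C, I, M, O, D]
Visit F → queue [C, I, M, O, D]
Visit C; enqueue P → queue [I, M, O, D, P]
Visit I → queue [M, O, D, P]
Visit M; enqueue N → queue [O, D, P, N]
Visit O; enqueue J → queue [D, P, N, J]
Visit D → queue [P, N, J]
Visit P → queue [N, J]
Visit N → queue [J]
Visit J → queue []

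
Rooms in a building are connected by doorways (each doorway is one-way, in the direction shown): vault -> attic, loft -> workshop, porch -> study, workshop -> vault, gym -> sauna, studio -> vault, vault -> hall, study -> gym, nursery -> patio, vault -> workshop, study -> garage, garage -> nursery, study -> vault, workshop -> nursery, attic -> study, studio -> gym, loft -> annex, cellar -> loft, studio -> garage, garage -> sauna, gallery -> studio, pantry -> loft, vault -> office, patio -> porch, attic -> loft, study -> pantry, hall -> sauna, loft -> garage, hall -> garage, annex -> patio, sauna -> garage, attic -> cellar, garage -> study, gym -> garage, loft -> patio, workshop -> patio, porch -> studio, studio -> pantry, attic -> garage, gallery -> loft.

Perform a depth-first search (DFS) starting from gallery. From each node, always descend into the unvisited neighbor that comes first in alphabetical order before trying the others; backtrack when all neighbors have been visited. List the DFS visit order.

gallery, loft, annex, patio, porch, studio, garage, nursery, sauna, study, gym, pantry, vault, attic, cellar, hall, office, workshop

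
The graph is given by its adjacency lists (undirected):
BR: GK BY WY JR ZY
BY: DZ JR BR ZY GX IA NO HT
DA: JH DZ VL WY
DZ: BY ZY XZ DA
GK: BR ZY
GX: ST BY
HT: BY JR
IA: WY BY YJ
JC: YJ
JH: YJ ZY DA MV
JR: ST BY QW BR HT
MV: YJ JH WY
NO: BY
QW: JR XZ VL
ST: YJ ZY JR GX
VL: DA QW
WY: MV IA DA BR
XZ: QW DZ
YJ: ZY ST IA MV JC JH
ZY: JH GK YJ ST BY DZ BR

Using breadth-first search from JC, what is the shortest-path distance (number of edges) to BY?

3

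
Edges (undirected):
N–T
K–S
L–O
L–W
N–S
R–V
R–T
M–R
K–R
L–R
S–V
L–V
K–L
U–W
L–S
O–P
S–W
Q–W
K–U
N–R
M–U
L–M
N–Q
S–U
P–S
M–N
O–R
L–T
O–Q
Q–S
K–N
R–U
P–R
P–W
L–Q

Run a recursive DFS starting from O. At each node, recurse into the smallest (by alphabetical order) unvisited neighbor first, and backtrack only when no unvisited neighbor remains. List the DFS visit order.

Visit O
O → L
L → K
K → N
N → M
M → R
R → P
P → S
S → Q
Q → W
W → U
S → V
R → T

O → L → K → N → M → R → P → S → Q → W → U → V → T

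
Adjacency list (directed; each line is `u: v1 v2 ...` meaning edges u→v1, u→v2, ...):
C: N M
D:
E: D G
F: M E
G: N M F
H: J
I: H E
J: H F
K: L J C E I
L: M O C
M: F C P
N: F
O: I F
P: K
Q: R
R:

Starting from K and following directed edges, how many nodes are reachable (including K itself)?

14

BFS from K visits: K, C, E, I, J, L, M, N, D, G, H, F, O, P
Reachable nodes: 14 of 16 total.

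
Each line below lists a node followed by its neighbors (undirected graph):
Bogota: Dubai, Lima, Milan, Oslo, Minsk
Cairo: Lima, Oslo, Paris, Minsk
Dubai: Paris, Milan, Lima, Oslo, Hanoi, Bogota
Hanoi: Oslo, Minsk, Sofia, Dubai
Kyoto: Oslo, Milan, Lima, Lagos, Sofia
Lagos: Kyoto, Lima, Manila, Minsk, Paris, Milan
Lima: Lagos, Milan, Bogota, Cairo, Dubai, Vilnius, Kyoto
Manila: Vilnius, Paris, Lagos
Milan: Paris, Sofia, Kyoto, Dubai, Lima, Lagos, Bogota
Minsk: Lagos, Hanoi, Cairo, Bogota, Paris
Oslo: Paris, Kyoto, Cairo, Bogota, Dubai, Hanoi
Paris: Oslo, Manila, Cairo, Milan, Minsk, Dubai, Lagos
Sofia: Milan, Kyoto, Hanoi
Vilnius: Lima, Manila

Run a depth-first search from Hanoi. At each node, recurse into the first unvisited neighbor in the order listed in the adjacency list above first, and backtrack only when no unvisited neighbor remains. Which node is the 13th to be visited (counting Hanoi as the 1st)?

Minsk

Visit Hanoi
Hanoi → Oslo
Oslo → Paris
Paris → Manila
Manila → Vilnius
Vilnius → Lima
Lima → Lagos
Lagos → Kyoto
Kyoto → Milan
Milan → Sofia
Milan → Dubai
Dubai → Bogota
Bogota → Minsk
Minsk → Cairo

Visit order: Hanoi, Oslo, Paris, Manila, Vilnius, Lima, Lagos, Kyoto, Milan, Sofia, Dubai, Bogota, Minsk, Cairo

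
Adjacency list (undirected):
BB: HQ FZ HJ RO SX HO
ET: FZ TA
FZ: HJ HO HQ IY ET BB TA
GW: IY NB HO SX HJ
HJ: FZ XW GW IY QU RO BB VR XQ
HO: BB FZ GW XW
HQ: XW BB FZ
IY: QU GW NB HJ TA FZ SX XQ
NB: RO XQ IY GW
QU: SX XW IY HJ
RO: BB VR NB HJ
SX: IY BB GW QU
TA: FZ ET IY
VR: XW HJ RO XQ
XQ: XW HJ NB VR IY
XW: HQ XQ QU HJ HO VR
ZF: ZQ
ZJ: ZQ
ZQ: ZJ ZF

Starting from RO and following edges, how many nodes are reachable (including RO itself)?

BFS from RO visits: RO, BB, VR, NB, HJ, HQ, FZ, SX, HO, XW, XQ, IY, GW, QU, ET, TA
Reachable nodes: 16 of 19 total.

16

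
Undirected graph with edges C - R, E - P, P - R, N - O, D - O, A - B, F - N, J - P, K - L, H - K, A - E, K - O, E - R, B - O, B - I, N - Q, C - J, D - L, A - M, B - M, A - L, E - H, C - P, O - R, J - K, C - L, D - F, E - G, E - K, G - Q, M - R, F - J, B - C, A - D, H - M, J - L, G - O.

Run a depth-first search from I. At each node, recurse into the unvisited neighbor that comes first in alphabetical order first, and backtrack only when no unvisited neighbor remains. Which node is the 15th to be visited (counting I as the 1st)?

R

Visit I
I → B
B → A
A → D
D → F
F → J
J → C
C → L
L → K
K → E
E → G
G → O
O → N
N → Q
O → R
R → M
M → H
R → P

Visit order: I, B, A, D, F, J, C, L, K, E, G, O, N, Q, R, M, H, P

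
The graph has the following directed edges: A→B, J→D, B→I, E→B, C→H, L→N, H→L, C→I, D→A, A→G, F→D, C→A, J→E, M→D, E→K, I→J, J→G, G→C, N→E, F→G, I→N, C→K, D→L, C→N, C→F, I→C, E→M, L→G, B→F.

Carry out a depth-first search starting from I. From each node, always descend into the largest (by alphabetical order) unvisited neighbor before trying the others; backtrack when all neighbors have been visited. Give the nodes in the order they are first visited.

I, N, E, M, D, L, G, C, K, H, F, A, B, J

Visit I
I → N
N → E
E → M
M → D
D → L
L → G
G → C
C → K
C → H
C → F
C → A
A → B
I → J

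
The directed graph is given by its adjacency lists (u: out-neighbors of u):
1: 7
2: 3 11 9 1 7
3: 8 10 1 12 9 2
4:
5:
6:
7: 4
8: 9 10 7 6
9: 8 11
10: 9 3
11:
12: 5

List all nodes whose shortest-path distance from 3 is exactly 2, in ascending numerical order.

Level 0: 3
Level 1: 1, 2, 8, 9, 10, 12
Level 2: 5, 6, 7, 11
Level 3: 4

5, 6, 7, 11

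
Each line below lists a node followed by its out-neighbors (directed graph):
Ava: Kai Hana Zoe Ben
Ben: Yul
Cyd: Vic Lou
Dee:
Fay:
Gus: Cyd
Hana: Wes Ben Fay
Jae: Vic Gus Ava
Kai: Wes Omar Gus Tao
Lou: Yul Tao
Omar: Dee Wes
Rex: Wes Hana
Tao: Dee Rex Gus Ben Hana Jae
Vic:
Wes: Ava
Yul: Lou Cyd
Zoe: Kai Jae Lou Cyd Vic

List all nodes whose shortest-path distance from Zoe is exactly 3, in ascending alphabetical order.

Level 0: Zoe
Level 1: Cyd, Jae, Kai, Lou, Vic
Level 2: Ava, Gus, Omar, Tao, Wes, Yul
Level 3: Ben, Dee, Hana, Rex
Level 4: Fay

Ben, Dee, Hana, Rex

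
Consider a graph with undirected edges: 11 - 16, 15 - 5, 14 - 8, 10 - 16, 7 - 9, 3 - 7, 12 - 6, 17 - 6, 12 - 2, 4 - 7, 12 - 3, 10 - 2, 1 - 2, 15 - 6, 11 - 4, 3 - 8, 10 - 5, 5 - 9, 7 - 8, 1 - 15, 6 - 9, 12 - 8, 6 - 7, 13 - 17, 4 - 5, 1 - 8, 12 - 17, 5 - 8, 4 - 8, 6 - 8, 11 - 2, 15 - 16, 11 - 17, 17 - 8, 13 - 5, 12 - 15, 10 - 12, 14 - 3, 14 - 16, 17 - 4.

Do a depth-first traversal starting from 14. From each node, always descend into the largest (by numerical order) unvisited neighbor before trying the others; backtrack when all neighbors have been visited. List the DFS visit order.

Visit 14
14 → 16
16 → 15
15 → 12
12 → 17
17 → 13
13 → 5
5 → 10
10 → 2
2 → 11
11 → 4
4 → 8
8 → 7
7 → 9
9 → 6
7 → 3
8 → 1

14 16 15 12 17 13 5 10 2 11 4 8 7 9 6 3 1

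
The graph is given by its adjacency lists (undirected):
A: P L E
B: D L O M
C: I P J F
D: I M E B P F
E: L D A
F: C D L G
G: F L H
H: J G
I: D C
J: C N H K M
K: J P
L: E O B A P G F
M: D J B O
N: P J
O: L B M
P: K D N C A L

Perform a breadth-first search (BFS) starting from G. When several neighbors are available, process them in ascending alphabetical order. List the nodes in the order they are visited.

G, F, H, L, C, D, J, A, B, E, O, P, I, M, K, N

Visit G; enqueue F, H, L → queue [F, H, L]
Visit F; enqueue C, D → queue [H, L, C, D]
Visit H; enqueue J → queue [L, C, D, J]
Visit L; enqueue A, B, E, O, P → queue [C, D, J, A, B, E, O, P]
Visit C; enqueue I → queue [D, J, A, B, E, O, P, I]
Visit D; enqueue M → queue [J, A, B, E, O, P, I, M]
Visit J; enqueue K, N → queue [A, B, E, O, P, I, M, K, N]
Visit A → queue [B, E, O, P, I, M, K, N]
Visit B → queue [E, O, P, I, M, K, N]
Visit E → queue [O, P, I, M, K, N]
Visit O → queue [P, I, M, K, N]
Visit P → queue [I, M, K, N]
Visit I → queue [M, K, N]
Visit M → queue [K, N]
Visit K → queue [N]
Visit N → queue []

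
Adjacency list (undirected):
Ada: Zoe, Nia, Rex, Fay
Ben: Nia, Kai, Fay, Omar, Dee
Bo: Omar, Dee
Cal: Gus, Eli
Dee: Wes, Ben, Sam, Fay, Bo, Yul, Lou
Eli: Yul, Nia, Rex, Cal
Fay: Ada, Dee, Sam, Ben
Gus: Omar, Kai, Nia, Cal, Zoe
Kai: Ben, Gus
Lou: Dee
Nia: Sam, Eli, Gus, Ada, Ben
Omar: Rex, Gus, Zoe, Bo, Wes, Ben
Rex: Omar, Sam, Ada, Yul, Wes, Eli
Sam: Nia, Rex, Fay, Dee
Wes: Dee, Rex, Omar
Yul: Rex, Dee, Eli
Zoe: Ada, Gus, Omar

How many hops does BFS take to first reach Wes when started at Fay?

2

Level 0: Fay
Level 1: Ada, Ben, Dee, Sam
Level 2: Bo, Kai, Lou, Nia, Omar, Rex, Wes, Yul, Zoe
Level 3: Eli, Gus
Level 4: Cal
Wes first appears at level 2.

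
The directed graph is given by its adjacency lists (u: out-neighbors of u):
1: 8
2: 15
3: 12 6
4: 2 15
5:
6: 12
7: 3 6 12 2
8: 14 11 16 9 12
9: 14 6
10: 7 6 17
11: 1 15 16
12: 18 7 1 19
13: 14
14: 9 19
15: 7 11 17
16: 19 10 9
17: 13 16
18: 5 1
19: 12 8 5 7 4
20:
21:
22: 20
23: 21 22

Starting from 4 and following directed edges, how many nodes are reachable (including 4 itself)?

19

BFS from 4 visits: 4, 2, 15, 7, 11, 17, 3, 6, 12, 1, 16, 13, 18, 19, 8, 9, 10, 14, 5
Reachable nodes: 19 of 23 total.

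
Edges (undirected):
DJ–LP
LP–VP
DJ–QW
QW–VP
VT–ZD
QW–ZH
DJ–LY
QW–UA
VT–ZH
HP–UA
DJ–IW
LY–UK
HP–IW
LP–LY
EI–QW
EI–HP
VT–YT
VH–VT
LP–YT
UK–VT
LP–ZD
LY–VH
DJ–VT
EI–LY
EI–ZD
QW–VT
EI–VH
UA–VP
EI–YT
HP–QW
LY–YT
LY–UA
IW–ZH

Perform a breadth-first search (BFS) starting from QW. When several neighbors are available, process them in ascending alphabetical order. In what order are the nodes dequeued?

QW, DJ, EI, HP, UA, VP, VT, ZH, IW, LP, LY, VH, YT, ZD, UK

Visit QW; enqueue DJ, EI, HP, UA, VP, VT, ZH → queue [DJ, EI, HP, UA, VP, VT, ZH]
Visit DJ; enqueue IW, LP, LY → queue [EI, HP, UA, VP, VT, ZH, IW, LP, LY]
Visit EI; enqueue VH, YT, ZD → queue [HP, UA, VP, VT, ZH, IW, LP, LY, VH, YT, ZD]
Visit HP → queue [UA, VP, VT, ZH, IW, LP, LY, VH, YT, ZD]
Visit UA → queue [VP, VT, ZH, IW, LP, LY, VH, YT, ZD]
Visit VP → queue [VT, ZH, IW, LP, LY, VH, YT, ZD]
Visit VT; enqueue UK → queue [ZH, IW, LP, LY, VH, YT, ZD, UK]
Visit ZH → queue [IW, LP, LY, VH, YT, ZD, UK]
Visit IW → queue [LP, LY, VH, YT, ZD, UK]
Visit LP → queue [LY, VH, YT, ZD, UK]
Visit LY → queue [VH, YT, ZD, UK]
Visit VH → queue [YT, ZD, UK]
Visit YT → queue [ZD, UK]
Visit ZD → queue [UK]
Visit UK → queue []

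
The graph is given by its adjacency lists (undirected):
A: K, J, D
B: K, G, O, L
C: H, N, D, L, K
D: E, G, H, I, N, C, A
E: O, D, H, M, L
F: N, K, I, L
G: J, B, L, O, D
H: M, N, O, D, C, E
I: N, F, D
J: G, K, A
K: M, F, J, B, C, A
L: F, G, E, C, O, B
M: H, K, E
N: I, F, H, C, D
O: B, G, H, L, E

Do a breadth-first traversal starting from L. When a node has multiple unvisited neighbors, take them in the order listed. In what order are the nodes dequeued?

L F G E C O B N K I J D H M A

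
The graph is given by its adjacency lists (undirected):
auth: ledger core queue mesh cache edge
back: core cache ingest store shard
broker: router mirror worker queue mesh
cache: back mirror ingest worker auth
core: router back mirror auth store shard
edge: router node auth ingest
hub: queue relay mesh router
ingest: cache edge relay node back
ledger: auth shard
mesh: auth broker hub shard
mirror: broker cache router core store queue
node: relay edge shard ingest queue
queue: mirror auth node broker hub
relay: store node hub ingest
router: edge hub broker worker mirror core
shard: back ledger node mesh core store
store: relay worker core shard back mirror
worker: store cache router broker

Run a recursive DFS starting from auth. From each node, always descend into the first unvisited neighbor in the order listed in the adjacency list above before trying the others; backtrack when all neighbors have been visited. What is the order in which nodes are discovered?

auth → ledger → shard → back → core → router → edge → node → relay → store → worker → cache → mirror → broker → queue → hub → mesh → ingest

Visit auth
auth → ledger
ledger → shard
shard → back
back → core
core → router
router → edge
edge → node
node → relay
relay → store
store → worker
worker → cache
cache → mirror
mirror → broker
broker → queue
queue → hub
hub → mesh
cache → ingest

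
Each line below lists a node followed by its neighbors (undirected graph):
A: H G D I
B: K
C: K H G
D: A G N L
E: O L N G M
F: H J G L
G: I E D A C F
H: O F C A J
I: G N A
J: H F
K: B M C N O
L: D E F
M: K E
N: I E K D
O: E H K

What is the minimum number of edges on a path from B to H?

3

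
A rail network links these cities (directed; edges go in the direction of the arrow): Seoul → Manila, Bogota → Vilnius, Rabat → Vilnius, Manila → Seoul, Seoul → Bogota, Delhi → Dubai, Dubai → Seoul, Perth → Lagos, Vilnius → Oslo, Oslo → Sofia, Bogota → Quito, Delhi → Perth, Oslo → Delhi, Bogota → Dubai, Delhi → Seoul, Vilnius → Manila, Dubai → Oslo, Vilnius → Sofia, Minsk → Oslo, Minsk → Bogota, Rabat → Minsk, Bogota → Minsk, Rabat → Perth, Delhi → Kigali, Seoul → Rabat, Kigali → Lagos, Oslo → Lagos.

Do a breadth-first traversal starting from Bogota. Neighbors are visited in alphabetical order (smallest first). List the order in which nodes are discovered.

Visit Bogota; enqueue Dubai, Minsk, Quito, Vilnius → queue [Dubai, Minsk, Quito, Vilnius]
Visit Dubai; enqueue Oslo, Seoul → queue [Minsk, Quito, Vilnius, Oslo, Seoul]
Visit Minsk → queue [Quito, Vilnius, Oslo, Seoul]
Visit Quito → queue [Vilnius, Oslo, Seoul]
Visit Vilnius; enqueue Manila, Sofia → queue [Oslo, Seoul, Manila, Sofia]
Visit Oslo; enqueue Delhi, Lagos → queue [Seoul, Manila, Sofia, Delhi, Lagos]
Visit Seoul; enqueue Rabat → queue [Manila, Sofia, Delhi, Lagos, Rabat]
Visit Manila → queue [Sofia, Delhi, Lagos, Rabat]
Visit Sofia → queue [Delhi, Lagos, Rabat]
Visit Delhi; enqueue Kigali, Perth → queue [Lagos, Rabat, Kigali, Perth]
Visit Lagos → queue [Rabat, Kigali, Perth]
Visit Rabat → queue [Kigali, Perth]
Visit Kigali → queue [Perth]
Visit Perth → queue []

Bogota, Dubai, Minsk, Quito, Vilnius, Oslo, Seoul, Manila, Sofia, Delhi, Lagos, Rabat, Kigali, Perth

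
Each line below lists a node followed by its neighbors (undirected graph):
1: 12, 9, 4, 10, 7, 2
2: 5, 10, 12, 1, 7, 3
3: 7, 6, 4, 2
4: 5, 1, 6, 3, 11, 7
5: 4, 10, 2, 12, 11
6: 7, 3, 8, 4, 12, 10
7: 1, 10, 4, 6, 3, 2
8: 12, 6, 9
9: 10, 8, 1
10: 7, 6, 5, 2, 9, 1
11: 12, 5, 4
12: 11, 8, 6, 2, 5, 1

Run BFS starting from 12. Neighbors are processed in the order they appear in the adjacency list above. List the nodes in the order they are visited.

12 → 11 → 8 → 6 → 2 → 5 → 1 → 4 → 9 → 7 → 3 → 10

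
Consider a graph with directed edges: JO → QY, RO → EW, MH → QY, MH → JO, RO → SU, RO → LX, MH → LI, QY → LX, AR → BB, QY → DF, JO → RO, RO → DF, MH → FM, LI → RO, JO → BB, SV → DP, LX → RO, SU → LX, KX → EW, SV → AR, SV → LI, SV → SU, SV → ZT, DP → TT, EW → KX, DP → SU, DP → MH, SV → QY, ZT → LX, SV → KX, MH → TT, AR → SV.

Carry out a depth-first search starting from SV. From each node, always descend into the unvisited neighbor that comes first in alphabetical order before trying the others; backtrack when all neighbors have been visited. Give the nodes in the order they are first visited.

SV -> AR -> BB -> DP -> MH -> FM -> JO -> QY -> DF -> LX -> RO -> EW -> KX -> SU -> LI -> TT -> ZT

Visit SV
SV → AR
AR → BB
SV → DP
DP → MH
MH → FM
MH → JO
JO → QY
QY → DF
QY → LX
LX → RO
RO → EW
EW → KX
RO → SU
MH → LI
MH → TT
SV → ZT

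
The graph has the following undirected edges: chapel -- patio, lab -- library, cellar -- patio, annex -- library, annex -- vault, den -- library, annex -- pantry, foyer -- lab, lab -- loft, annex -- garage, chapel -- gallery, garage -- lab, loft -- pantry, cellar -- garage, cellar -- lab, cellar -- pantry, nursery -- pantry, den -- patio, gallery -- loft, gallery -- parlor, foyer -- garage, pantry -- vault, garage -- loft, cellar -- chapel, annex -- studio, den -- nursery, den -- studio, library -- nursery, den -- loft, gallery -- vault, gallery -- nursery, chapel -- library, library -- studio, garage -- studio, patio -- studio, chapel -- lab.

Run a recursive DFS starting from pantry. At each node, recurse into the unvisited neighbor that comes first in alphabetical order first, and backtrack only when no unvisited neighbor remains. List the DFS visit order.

Visit pantry
pantry → annex
annex → garage
garage → cellar
cellar → chapel
chapel → gallery
gallery → loft
loft → den
den → library
library → lab
lab → foyer
library → nursery
library → studio
studio → patio
gallery → parlor
gallery → vault

pantry, annex, garage, cellar, chapel, gallery, loft, den, library, lab, foyer, nursery, studio, patio, parlor, vault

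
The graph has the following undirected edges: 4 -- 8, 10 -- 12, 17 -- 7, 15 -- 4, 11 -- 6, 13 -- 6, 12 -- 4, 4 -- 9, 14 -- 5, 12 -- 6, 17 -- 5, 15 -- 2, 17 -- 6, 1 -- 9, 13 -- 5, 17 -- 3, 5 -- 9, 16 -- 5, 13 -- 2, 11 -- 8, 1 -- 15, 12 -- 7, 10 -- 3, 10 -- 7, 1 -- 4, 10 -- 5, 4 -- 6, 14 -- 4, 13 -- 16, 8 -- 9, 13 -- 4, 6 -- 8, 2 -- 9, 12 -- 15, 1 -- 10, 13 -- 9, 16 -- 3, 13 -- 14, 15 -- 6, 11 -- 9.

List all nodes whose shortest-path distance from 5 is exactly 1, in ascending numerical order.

9, 10, 13, 14, 16, 17

Level 0: 5
Level 1: 9, 10, 13, 14, 16, 17
Level 2: 1, 2, 3, 4, 6, 7, 8, 11, 12
Level 3: 15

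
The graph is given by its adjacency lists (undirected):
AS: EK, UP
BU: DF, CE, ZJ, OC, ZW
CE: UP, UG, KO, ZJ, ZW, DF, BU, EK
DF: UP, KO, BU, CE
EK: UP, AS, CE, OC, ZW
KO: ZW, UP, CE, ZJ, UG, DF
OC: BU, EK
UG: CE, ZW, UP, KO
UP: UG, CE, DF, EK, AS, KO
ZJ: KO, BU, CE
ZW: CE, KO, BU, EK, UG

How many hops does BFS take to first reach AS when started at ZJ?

3

Level 0: ZJ
Level 1: BU, CE, KO
Level 2: DF, EK, OC, UG, UP, ZW
Level 3: AS
AS first appears at level 3.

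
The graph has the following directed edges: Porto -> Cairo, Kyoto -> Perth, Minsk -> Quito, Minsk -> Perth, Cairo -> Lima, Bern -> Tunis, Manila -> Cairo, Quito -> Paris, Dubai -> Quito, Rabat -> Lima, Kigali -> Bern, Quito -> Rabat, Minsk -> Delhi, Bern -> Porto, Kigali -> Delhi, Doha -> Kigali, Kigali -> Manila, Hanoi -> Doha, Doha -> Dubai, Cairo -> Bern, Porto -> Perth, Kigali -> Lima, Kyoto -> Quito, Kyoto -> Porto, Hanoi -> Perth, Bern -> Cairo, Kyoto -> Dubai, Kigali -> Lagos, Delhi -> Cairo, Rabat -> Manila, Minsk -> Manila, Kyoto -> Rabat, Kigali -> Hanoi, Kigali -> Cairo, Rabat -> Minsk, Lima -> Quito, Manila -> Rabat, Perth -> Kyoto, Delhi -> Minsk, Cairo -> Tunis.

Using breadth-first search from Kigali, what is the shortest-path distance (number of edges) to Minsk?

2

Level 0: Kigali
Level 1: Bern, Cairo, Delhi, Hanoi, Lagos, Lima, Manila
Level 2: Doha, Minsk, Perth, Porto, Quito, Rabat, Tunis
Level 3: Dubai, Kyoto, Paris
Minsk first appears at level 2.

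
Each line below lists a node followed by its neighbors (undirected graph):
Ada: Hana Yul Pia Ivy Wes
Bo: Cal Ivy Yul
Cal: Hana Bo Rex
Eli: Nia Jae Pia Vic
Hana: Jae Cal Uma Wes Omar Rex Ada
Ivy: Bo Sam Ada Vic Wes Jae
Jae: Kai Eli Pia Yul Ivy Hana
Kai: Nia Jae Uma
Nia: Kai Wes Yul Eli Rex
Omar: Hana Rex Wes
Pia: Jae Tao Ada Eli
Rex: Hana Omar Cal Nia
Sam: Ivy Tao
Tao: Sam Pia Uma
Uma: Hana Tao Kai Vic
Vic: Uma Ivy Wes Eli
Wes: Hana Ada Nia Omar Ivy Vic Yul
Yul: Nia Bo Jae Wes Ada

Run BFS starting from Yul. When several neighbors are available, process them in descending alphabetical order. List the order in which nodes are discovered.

Yul, Wes, Nia, Jae, Bo, Ada, Vic, Omar, Ivy, Hana, Rex, Kai, Eli, Pia, Cal, Uma, Sam, Tao

Visit Yul; enqueue Wes, Nia, Jae, Bo, Ada → queue [Wes, Nia, Jae, Bo, Ada]
Visit Wes; enqueue Vic, Omar, Ivy, Hana → queue [Nia, Jae, Bo, Ada, Vic, Omar, Ivy, Hana]
Visit Nia; enqueue Rex, Kai, Eli → queue [Jae, Bo, Ada, Vic, Omar, Ivy, Hana, Rex, Kai, Eli]
Visit Jae; enqueue Pia → queue [Bo, Ada, Vic, Omar, Ivy, Hana, Rex, Kai, Eli, Pia]
Visit Bo; enqueue Cal → queue [Ada, Vic, Omar, Ivy, Hana, Rex, Kai, Eli, Pia, Cal]
Visit Ada → queue [Vic, Omar, Ivy, Hana, Rex, Kai, Eli, Pia, Cal]
Visit Vic; enqueue Uma → queue [Omar, Ivy, Hana, Rex, Kai, Eli, Pia, Cal, Uma]
Visit Omar → queue [Ivy, Hana, Rex, Kai, Eli, Pia, Cal, Uma]
Visit Ivy; enqueue Sam → queue [Hana, Rex, Kai, Eli, Pia, Cal, Uma, Sam]
Visit Hana → queue [Rex, Kai, Eli, Pia, Cal, Uma, Sam]
Visit Rex → queue [Kai, Eli, Pia, Cal, Uma, Sam]
Visit Kai → queue [Eli, Pia, Cal, Uma, Sam]
Visit Eli → queue [Pia, Cal, Uma, Sam]
Visit Pia; enqueue Tao → queue [Cal, Uma, Sam, Tao]
Visit Cal → queue [Uma, Sam, Tao]
Visit Uma → queue [Sam, Tao]
Visit Sam → queue [Tao]
Visit Tao → queue []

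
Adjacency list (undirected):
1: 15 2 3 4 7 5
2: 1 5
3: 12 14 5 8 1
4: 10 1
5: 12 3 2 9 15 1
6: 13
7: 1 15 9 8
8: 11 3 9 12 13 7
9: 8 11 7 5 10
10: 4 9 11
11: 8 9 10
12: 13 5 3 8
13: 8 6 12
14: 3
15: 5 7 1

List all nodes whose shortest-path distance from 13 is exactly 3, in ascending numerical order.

1, 2, 10, 14, 15

Level 0: 13
Level 1: 6, 8, 12
Level 2: 3, 5, 7, 9, 11
Level 3: 1, 2, 10, 14, 15
Level 4: 4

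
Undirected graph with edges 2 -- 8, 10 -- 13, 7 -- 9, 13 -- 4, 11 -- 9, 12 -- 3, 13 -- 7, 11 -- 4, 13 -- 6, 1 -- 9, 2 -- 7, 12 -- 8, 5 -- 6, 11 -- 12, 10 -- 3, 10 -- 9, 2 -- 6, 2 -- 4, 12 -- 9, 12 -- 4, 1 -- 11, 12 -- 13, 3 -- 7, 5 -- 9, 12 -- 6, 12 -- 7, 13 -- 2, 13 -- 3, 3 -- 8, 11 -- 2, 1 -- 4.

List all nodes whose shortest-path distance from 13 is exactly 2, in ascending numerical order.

Level 0: 13
Level 1: 2, 3, 4, 6, 7, 10, 12
Level 2: 1, 5, 8, 9, 11

1, 5, 8, 9, 11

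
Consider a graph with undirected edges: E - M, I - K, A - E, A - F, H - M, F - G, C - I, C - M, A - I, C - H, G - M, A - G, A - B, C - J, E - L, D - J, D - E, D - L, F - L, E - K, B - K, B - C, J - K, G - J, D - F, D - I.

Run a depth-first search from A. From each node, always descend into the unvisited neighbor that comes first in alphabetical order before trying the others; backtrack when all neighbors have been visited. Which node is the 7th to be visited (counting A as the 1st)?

D

Visit A
A → B
B → C
C → H
H → M
M → E
E → D
D → F
F → G
G → J
J → K
K → I
F → L

Visit order: A, B, C, H, M, E, D, F, G, J, K, I, L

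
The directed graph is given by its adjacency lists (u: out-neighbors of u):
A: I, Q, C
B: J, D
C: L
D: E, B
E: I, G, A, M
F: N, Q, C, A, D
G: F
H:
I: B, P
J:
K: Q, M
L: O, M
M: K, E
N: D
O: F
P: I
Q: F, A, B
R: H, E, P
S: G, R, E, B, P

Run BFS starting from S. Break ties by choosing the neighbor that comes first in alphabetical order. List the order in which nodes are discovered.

S, B, E, G, P, R, D, J, A, I, M, F, H, C, Q, K, N, L, O

Visit S; enqueue B, E, G, P, R → queue [B, E, G, P, R]
Visit B; enqueue D, J → queue [E, G, P, R, D, J]
Visit E; enqueue A, I, M → queue [G, P, R, D, J, A, I, M]
Visit G; enqueue F → queue [P, R, D, J, A, I, M, F]
Visit P → queue [R, D, J, A, I, M, F]
Visit R; enqueue H → queue [D, J, A, I, M, F, H]
Visit D → queue [J, A, I, M, F, H]
Visit J → queue [A, I, M, F, H]
Visit A; enqueue C, Q → queue [I, M, F, H, C, Q]
Visit I → queue [M, F, H, C, Q]
Visit M; enqueue K → queue [F, H, C, Q, K]
Visit F; enqueue N → queue [H, C, Q, K, N]
Visit H → queue [C, Q, K, N]
Visit C; enqueue L → queue [Q, K, N, L]
Visit Q → queue [K, N, L]
Visit K → queue [N, L]
Visit N → queue [L]
Visit L; enqueue O → queue [O]
Visit O → queue []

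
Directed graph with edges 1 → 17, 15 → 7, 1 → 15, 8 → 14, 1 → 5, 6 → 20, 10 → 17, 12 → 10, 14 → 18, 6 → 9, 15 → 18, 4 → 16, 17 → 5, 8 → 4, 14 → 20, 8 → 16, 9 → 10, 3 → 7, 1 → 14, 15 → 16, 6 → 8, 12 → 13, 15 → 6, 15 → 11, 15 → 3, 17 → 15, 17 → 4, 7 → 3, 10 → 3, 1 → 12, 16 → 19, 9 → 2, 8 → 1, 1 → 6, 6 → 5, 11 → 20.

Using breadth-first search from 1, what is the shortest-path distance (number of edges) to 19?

3

Level 0: 1
Level 1: 5, 6, 12, 14, 15, 17
Level 2: 3, 4, 7, 8, 9, 10, 11, 13, 16, 18, 20
Level 3: 2, 19
19 first appears at level 3.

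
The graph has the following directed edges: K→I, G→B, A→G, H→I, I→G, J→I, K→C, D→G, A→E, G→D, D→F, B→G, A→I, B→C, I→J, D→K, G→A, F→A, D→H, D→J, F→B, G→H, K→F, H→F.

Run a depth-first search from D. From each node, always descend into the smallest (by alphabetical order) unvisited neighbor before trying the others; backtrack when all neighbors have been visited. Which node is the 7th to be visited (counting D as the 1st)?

Visit D
D → F
F → A
A → E
A → G
G → B
B → C
G → H
H → I
I → J
D → K

Visit order: D, F, A, E, G, B, C, H, I, J, K

C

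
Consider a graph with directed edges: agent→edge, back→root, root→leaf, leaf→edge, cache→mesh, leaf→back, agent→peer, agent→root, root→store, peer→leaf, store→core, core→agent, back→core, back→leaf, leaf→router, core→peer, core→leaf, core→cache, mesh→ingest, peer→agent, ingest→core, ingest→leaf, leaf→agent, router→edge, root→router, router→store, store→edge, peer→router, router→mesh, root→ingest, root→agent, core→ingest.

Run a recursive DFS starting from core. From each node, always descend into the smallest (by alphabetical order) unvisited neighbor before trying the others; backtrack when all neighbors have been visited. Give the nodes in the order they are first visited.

Visit core
core → agent
agent → edge
agent → peer
peer → leaf
leaf → back
back → root
root → ingest
root → router
router → mesh
router → store
core → cache

core agent edge peer leaf back root ingest router mesh store cache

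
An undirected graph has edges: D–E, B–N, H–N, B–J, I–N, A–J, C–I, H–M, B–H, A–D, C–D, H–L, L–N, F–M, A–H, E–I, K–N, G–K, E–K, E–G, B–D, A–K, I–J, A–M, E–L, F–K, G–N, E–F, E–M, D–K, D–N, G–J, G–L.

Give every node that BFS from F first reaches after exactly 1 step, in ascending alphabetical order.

E, K, M

Level 0: F
Level 1: E, K, M
Level 2: A, D, G, H, I, L, N
Level 3: B, C, J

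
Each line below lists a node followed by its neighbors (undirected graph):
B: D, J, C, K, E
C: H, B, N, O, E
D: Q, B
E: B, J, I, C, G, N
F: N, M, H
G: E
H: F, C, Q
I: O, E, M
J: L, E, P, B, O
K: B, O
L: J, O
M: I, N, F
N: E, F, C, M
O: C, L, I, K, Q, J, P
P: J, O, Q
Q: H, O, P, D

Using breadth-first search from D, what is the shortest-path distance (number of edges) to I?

Level 0: D
Level 1: B, Q
Level 2: C, E, H, J, K, O, P
Level 3: F, G, I, L, N
Level 4: M
I first appears at level 3.

3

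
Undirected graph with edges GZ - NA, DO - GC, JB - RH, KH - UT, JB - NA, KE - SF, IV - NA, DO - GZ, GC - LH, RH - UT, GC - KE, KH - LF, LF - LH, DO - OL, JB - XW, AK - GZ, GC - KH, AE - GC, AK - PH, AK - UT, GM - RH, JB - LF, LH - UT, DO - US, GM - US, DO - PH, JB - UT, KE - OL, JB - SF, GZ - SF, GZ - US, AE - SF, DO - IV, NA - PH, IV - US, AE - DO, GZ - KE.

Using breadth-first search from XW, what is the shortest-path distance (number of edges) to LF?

2

Level 0: XW
Level 1: JB
Level 2: LF, NA, RH, SF, UT
Level 3: AE, AK, GM, GZ, IV, KE, KH, LH, PH
Level 4: DO, GC, OL, US
LF first appears at level 2.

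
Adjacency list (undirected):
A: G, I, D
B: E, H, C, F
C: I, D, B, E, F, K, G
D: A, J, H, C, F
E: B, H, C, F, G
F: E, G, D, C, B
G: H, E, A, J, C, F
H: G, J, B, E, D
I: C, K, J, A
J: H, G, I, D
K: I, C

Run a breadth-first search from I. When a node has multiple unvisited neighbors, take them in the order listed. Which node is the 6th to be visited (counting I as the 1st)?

D

Visit I; enqueue C, K, J, A → queue [C, K, J, A]
Visit C; enqueue D, B, E, F, G → queue [K, J, A, D, B, E, F, G]
Visit K → queue [J, A, D, B, E, F, G]
Visit J; enqueue H → queue [A, D, B, E, F, G, H]
Visit A → queue [D, B, E, F, G, H]
Visit D → queue [B, E, F, G, H]
Visit B → queue [E, F, G, H]
Visit E → queue [F, G, H]
Visit F → queue [G, H]
Visit G → queue [H]
Visit H → queue []

Visit order: I, C, K, J, A, D, B, E, F, G, H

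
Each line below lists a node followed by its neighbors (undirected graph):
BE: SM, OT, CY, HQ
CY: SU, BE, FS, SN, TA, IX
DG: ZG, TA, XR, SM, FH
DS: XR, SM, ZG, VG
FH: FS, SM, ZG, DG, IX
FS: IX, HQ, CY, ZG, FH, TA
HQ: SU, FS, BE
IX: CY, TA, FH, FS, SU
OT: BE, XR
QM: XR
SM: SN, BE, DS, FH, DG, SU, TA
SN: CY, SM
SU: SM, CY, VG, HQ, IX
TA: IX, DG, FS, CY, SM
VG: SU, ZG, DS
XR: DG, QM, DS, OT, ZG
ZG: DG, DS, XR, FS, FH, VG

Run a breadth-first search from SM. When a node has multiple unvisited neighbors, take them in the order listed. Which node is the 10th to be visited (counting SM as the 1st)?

Visit SM; enqueue SN, BE, DS, FH, DG, SU, TA → queue [SN, BE, DS, FH, DG, SU, TA]
Visit SN; enqueue CY → queue [BE, DS, FH, DG, SU, TA, CY]
Visit BE; enqueue OT, HQ → queue [DS, FH, DG, SU, TA, CY, OT, HQ]
Visit DS; enqueue XR, ZG, VG → queue [FH, DG, SU, TA, CY, OT, HQ, XR, ZG, VG]
Visit FH; enqueue FS, IX → queue [DG, SU, TA, CY, OT, HQ, XR, ZG, VG, FS, IX]
Visit DG → queue [SU, TA, CY, OT, HQ, XR, ZG, VG, FS, IX]
Visit SU → queue [TA, CY, OT, HQ, XR, ZG, VG, FS, IX]
Visit TA → queue [CY, OT, HQ, XR, ZG, VG, FS, IX]
Visit CY → queue [OT, HQ, XR, ZG, VG, FS, IX]
Visit OT → queue [HQ, XR, ZG, VG, FS, IX]
Visit HQ → queue [XR, ZG, VG, FS, IX]
Visit XR; enqueue QM → queue [ZG, VG, FS, IX, QM]
Visit ZG → queue [VG, FS, IX, QM]
Visit VG → queue [FS, IX, QM]
Visit FS → queue [IX, QM]
Visit IX → queue [QM]
Visit QM → queue []

Visit order: SM, SN, BE, DS, FH, DG, SU, TA, CY, OT, HQ, XR, ZG, VG, FS, IX, QM

OT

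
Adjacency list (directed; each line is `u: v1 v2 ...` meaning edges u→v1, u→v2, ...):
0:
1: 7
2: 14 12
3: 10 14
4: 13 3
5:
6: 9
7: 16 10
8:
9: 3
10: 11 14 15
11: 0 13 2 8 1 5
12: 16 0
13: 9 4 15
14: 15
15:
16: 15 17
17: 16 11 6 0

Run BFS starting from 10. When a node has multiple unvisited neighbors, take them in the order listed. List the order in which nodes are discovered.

Visit 10; enqueue 11, 14, 15 → queue [11, 14, 15]
Visit 11; enqueue 0, 13, 2, 8, 1, 5 → queue [14, 15, 0, 13, 2, 8, 1, 5]
Visit 14 → queue [15, 0, 13, 2, 8, 1, 5]
Visit 15 → queue [0, 13, 2, 8, 1, 5]
Visit 0 → queue [13, 2, 8, 1, 5]
Visit 13; enqueue 9, 4 → queue [2, 8, 1, 5, 9, 4]
Visit 2; enqueue 12 → queue [8, 1, 5, 9, 4, 12]
Visit 8 → queue [1, 5, 9, 4, 12]
Visit 1; enqueue 7 → queue [5, 9, 4, 12, 7]
Visit 5 → queue [9, 4, 12, 7]
Visit 9; enqueue 3 → queue [4, 12, 7, 3]
Visit 4 → queue [12, 7, 3]
Visit 12; enqueue 16 → queue [7, 3, 16]
Visit 7 → queue [3, 16]
Visit 3 → queue [16]
Visit 16; enqueue 17 → queue [17]
Visit 17; enqueue 6 → queue [6]
Visit 6 → queue []

10 -> 11 -> 14 -> 15 -> 0 -> 13 -> 2 -> 8 -> 1 -> 5 -> 9 -> 4 -> 12 -> 7 -> 3 -> 16 -> 17 -> 6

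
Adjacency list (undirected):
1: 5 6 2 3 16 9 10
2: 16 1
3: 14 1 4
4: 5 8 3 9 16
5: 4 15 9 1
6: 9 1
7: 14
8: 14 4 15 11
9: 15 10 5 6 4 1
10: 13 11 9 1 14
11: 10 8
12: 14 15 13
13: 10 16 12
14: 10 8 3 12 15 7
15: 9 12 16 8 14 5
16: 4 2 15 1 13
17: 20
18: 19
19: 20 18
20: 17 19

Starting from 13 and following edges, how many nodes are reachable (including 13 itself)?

BFS from 13 visits: 13, 16, 12, 10, 15, 4, 2, 1, 14, 11, 9, 8, 5, 3, 6, 7
Reachable nodes: 16 of 20 total.

16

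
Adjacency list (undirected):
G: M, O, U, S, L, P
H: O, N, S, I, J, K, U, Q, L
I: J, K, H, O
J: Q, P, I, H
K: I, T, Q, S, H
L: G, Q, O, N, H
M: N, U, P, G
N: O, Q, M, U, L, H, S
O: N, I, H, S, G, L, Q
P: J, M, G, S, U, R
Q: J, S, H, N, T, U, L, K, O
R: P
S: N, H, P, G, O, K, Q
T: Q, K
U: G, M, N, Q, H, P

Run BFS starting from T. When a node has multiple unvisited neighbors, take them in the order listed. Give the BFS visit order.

Visit T; enqueue Q, K → queue [Q, K]
Visit Q; enqueue J, S, H, N, U, L, O → queue [K, J, S, H, N, U, L, O]
Visit K; enqueue I → queue [J, S, H, N, U, L, O, I]
Visit J; enqueue P → queue [S, H, N, U, L, O, I, P]
Visit S; enqueue G → queue [H, N, U, L, O, I, P, G]
Visit H → queue [N, U, L, O, I, P, G]
Visit N; enqueue M → queue [U, L, O, I, P, G, M]
Visit U → queue [L, O, I, P, G, M]
Visit L → queue [O, I, P, G, M]
Visit O → queue [I, P, G, M]
Visit I → queue [P, G, M]
Visit P; enqueue R → queue [G, M, R]
Visit G → queue [M, R]
Visit M → queue [R]
Visit R → queue []

T, Q, K, J, S, H, N, U, L, O, I, P, G, M, R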